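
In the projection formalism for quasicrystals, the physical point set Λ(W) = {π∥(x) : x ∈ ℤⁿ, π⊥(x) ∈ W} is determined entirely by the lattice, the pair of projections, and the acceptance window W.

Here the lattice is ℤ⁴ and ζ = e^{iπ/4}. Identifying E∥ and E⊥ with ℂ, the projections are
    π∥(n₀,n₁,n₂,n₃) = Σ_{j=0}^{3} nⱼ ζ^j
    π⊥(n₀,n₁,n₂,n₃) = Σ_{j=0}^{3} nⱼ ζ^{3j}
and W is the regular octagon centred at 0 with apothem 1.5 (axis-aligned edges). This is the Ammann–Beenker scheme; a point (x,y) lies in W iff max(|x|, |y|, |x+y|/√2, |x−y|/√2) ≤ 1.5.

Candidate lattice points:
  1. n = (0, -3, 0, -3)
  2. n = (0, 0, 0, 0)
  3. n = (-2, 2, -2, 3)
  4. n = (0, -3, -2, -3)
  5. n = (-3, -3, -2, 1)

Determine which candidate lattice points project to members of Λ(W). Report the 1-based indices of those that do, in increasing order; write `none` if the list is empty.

2, 5

Internal map: ζ^{3j} for j=0..3 gives (1,0), (−√2/2,√2/2), (0,−1), (√2/2,√2/2).
candidate 1: n = (0, -3, 0, -3) → π⊥ ≈ (+0.0000, -4.2426); max(|x|,|y|,|x±y|/√2) = 4.2426 > 1.5 ⇒ ∉ W
candidate 2: n = (0, 0, 0, 0) → π⊥ ≈ (+0.0000, +0.0000); max(|x|,|y|,|x±y|/√2) = 0.0000 ≤ 1.5 ⇒ ∈ W
candidate 3: n = (-2, 2, -2, 3) → π⊥ ≈ (-1.2929, +5.5355); max(|x|,|y|,|x±y|/√2) = 5.5355 > 1.5 ⇒ ∉ W
candidate 4: n = (0, -3, -2, -3) → π⊥ ≈ (+0.0000, -2.2426); max(|x|,|y|,|x±y|/√2) = 2.2426 > 1.5 ⇒ ∉ W
candidate 5: n = (-3, -3, -2, 1) → π⊥ ≈ (-0.1716, +0.5858); max(|x|,|y|,|x±y|/√2) = 0.5858 ≤ 1.5 ⇒ ∈ W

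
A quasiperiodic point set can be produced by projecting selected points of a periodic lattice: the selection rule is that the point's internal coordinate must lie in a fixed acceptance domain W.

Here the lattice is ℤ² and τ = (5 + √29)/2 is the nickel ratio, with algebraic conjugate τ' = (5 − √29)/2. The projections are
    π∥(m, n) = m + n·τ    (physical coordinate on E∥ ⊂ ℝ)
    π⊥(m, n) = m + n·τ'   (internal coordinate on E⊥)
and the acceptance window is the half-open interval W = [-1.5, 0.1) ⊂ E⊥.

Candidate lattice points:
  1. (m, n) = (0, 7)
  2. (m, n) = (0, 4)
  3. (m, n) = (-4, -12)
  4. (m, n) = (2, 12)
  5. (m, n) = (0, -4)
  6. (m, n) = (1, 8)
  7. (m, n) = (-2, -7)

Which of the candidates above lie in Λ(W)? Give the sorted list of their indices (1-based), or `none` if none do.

1, 2, 4, 6, 7

τ' = (5−√29)/2 ≈ -0.1926.
[1] lift (0,7): star map gives -1.3481; window check -1.5 ≤ -1.3481 < 0.1 is true → IN Λ
[2] lift (0,4): star map gives -0.7703; window check -1.5 ≤ -0.7703 < 0.1 is true → IN Λ
[3] lift (-4,-12): star map gives -1.6890; window check -1.5 ≤ -1.6890 < 0.1 is false → out
[4] lift (2,12): star map gives -0.3110; window check -1.5 ≤ -0.3110 < 0.1 is true → IN Λ
[5] lift (0,-4): star map gives 0.7703; window check -1.5 ≤ 0.7703 < 0.1 is false → out
[6] lift (1,8): star map gives -0.5407; window check -1.5 ≤ -0.5407 < 0.1 is true → IN Λ
[7] lift (-2,-7): star map gives -0.6519; window check -1.5 ≤ -0.6519 < 0.1 is true → IN Λ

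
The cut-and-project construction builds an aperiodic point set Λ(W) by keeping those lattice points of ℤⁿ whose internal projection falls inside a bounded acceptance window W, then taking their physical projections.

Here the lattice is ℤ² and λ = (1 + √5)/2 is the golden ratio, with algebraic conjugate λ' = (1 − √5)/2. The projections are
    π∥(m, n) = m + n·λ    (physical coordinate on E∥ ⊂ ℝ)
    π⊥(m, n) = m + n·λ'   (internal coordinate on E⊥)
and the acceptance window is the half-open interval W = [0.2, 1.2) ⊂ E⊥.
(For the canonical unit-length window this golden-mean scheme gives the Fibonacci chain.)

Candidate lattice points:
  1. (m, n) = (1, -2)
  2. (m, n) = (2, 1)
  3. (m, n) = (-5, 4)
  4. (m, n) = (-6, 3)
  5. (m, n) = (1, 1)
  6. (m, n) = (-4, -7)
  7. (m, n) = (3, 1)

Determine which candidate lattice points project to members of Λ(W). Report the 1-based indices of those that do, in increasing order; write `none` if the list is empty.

Compute λ' = (1−√5)/2 = -0.6180, so π⊥(m,n) = m -0.6180·n.
#1 (1,-2): internal coord 1 + (-2)·λ' = +2.2361; +2.2361 ∉ [0.2, 1.2) → out
#2 (2,1): internal coord 2 + (1)·λ' = +1.3820; +1.3820 ∉ [0.2, 1.2) → out
#3 (-5,4): internal coord -5 + (4)·λ' = -7.4721; -7.4721 ∉ [0.2, 1.2) → out
#4 (-6,3): internal coord -6 + (3)·λ' = -7.8541; -7.8541 ∉ [0.2, 1.2) → out
#5 (1,1): internal coord 1 + (1)·λ' = +0.3820; +0.3820 ∈ [0.2, 1.2) → IN Λ
#6 (-4,-7): internal coord -4 + (-7)·λ' = +0.3262; +0.3262 ∈ [0.2, 1.2) → IN Λ
#7 (3,1): internal coord 3 + (1)·λ' = +2.3820; +2.3820 ∉ [0.2, 1.2) → out

5, 6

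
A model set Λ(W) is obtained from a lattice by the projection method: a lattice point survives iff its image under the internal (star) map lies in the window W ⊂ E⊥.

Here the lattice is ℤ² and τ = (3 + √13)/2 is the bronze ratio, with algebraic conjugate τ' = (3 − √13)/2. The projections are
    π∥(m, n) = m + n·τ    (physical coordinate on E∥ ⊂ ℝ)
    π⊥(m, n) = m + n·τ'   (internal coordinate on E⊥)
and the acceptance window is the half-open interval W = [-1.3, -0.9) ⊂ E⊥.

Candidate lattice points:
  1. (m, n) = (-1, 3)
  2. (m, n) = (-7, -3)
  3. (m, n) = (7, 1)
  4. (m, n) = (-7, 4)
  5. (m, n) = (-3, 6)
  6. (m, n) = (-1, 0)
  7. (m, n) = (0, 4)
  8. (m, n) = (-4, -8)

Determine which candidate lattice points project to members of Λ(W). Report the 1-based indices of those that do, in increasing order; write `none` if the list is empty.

τ' = (3−√13)/2 ≈ -0.30278.
[1] lift (-1,3): star map gives -1.90833; window check -1.3 ≤ -1.90833 < -0.9 is false → out
[2] lift (-7,-3): star map gives -6.09167; window check -1.3 ≤ -6.09167 < -0.9 is false → out
[3] lift (7,1): star map gives 6.69722; window check -1.3 ≤ 6.69722 < -0.9 is false → out
[4] lift (-7,4): star map gives -8.21110; window check -1.3 ≤ -8.21110 < -0.9 is false → out
[5] lift (-3,6): star map gives -4.81665; window check -1.3 ≤ -4.81665 < -0.9 is false → out
[6] lift (-1,0): star map gives -1.00000; window check -1.3 ≤ -1.00000 < -0.9 is true → IN Λ
[7] lift (0,4): star map gives -1.21110; window check -1.3 ≤ -1.21110 < -0.9 is true → IN Λ
[8] lift (-4,-8): star map gives -1.57779; window check -1.3 ≤ -1.57779 < -0.9 is false → out

6, 7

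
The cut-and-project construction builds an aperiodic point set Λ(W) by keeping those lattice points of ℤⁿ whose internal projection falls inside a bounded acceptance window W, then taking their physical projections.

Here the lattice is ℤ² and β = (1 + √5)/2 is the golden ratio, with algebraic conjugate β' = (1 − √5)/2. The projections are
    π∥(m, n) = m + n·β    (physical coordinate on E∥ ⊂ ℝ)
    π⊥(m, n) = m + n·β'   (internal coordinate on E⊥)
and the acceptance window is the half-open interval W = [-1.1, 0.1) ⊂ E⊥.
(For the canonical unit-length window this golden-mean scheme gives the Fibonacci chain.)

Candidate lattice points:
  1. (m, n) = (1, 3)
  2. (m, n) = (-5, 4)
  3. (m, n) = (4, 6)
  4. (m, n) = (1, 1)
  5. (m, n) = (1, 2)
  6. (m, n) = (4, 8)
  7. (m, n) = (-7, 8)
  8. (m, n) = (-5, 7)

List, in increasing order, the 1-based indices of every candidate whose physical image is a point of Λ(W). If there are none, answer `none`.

β' = (1−√5)/2 ≈ -0.6180.
#1 (1,3): internal coord 1 + (3)·β' = -0.8541; -0.8541 ∈ [-1.1, 0.1) → IN Λ
#2 (-5,4): internal coord -5 + (4)·β' = -7.4721; -7.4721 ∉ [-1.1, 0.1) → out
#3 (4,6): internal coord 4 + (6)·β' = +0.2918; +0.2918 ∉ [-1.1, 0.1) → out
#4 (1,1): internal coord 1 + (1)·β' = +0.3820; +0.3820 ∉ [-1.1, 0.1) → out
#5 (1,2): internal coord 1 + (2)·β' = -0.2361; -0.2361 ∈ [-1.1, 0.1) → IN Λ
#6 (4,8): internal coord 4 + (8)·β' = -0.9443; -0.9443 ∈ [-1.1, 0.1) → IN Λ
#7 (-7,8): internal coord -7 + (8)·β' = -11.9443; -11.9443 ∉ [-1.1, 0.1) → out
#8 (-5,7): internal coord -5 + (7)·β' = -9.3262; -9.3262 ∉ [-1.1, 0.1) → out

1, 5, 6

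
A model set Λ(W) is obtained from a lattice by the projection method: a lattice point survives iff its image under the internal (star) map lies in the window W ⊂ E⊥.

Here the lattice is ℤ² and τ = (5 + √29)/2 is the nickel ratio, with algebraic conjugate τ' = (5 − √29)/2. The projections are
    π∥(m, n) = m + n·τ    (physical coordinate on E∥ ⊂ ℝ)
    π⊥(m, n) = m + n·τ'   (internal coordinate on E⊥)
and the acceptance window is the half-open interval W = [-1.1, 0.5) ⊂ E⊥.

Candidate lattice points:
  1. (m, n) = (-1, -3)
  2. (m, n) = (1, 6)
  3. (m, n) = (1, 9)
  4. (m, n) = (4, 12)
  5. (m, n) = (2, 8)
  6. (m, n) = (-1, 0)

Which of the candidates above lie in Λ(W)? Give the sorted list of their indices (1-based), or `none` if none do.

τ' = (5−√29)/2 ≈ -0.192582.
[1] lift (-1,-3): star map gives -0.422253; window check -1.1 ≤ -0.422253 < 0.5 is true → IN Λ
[2] lift (1,6): star map gives -0.155494; window check -1.1 ≤ -0.155494 < 0.5 is true → IN Λ
[3] lift (1,9): star map gives -0.733242; window check -1.1 ≤ -0.733242 < 0.5 is true → IN Λ
[4] lift (4,12): star map gives 1.689011; window check -1.1 ≤ 1.689011 < 0.5 is false → out
[5] lift (2,8): star map gives 0.459341; window check -1.1 ≤ 0.459341 < 0.5 is true → IN Λ
[6] lift (-1,0): star map gives -1.000000; window check -1.1 ≤ -1.000000 < 0.5 is true → IN Λ

1, 2, 3, 5, 6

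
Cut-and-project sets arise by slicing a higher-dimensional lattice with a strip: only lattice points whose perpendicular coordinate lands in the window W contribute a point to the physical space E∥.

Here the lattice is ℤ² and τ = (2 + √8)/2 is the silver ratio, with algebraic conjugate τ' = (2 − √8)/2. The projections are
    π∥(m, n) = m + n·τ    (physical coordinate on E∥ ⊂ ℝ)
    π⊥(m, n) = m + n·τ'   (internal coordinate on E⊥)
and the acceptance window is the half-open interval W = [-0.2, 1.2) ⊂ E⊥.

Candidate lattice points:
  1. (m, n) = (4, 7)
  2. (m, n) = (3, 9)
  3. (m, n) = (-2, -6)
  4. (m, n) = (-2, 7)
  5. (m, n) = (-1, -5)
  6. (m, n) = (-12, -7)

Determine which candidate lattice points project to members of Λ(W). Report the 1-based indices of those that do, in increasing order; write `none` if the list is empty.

1, 3, 5

Compute τ' = (2−√8)/2 = -0.414214, so π⊥(m,n) = m -0.414214·n.
#1 (4,7): internal coord 4 + (7)·τ' = +1.100505; +1.100505 ∈ [-0.2, 1.2) → IN Λ
#2 (3,9): internal coord 3 + (9)·τ' = -0.727922; -0.727922 ∉ [-0.2, 1.2) → out
#3 (-2,-6): internal coord -2 + (-6)·τ' = +0.485281; +0.485281 ∈ [-0.2, 1.2) → IN Λ
#4 (-2,7): internal coord -2 + (7)·τ' = -4.899495; -4.899495 ∉ [-0.2, 1.2) → out
#5 (-1,-5): internal coord -1 + (-5)·τ' = +1.071068; +1.071068 ∈ [-0.2, 1.2) → IN Λ
#6 (-12,-7): internal coord -12 + (-7)·τ' = -9.100505; -9.100505 ∉ [-0.2, 1.2) → out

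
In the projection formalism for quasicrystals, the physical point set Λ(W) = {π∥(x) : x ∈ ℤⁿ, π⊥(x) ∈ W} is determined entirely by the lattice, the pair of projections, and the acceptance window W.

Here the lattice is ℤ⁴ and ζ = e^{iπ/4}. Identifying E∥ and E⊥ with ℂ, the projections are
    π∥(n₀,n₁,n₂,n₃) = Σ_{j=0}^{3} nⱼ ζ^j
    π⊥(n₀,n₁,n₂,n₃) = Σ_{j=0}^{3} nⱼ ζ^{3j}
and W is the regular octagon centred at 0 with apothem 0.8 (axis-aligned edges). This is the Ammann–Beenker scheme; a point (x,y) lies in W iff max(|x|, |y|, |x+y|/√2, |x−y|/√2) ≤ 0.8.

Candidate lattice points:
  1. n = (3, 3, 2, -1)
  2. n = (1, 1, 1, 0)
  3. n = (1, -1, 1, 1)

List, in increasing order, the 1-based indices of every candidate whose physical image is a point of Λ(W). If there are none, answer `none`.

With ζ = e^{iπ/4} the internal vectors are ζ^0,ζ^3,ζ^6,ζ^9.
candidate 1: n = (3, 3, 2, -1) → π⊥ ≈ (+0.1716, -0.5858); max(|x|,|y|,|x±y|/√2) = 0.5858 ≤ 0.8 ⇒ ∈ W
candidate 2: n = (1, 1, 1, 0) → π⊥ ≈ (+0.2929, -0.2929); max(|x|,|y|,|x±y|/√2) = 0.4142 ≤ 0.8 ⇒ ∈ W
candidate 3: n = (1, -1, 1, 1) → π⊥ ≈ (+2.4142, -1.0000); max(|x|,|y|,|x±y|/√2) = 2.4142 > 0.8 ⇒ ∉ W

1, 2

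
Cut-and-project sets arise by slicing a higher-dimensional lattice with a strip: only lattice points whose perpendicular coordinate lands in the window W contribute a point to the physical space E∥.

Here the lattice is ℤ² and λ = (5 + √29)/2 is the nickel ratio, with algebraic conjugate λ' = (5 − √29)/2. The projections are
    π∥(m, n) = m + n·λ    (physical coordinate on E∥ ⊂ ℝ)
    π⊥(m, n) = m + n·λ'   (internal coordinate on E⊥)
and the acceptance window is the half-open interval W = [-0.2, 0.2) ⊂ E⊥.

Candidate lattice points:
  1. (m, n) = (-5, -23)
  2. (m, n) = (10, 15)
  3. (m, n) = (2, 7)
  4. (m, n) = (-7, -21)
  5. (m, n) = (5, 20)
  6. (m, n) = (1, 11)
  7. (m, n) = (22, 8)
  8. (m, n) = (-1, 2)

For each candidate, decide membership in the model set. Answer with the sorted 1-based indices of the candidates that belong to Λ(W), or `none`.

Compute λ' = (5−√29)/2 = -0.1926, so π⊥(m,n) = m -0.1926·n.
#1 (-5,-23): internal coord -5 + (-23)·λ' = -0.5706; -0.5706 ∉ [-0.2, 0.2) → out
#2 (10,15): internal coord 10 + (15)·λ' = +7.1113; +7.1113 ∉ [-0.2, 0.2) → out
#3 (2,7): internal coord 2 + (7)·λ' = +0.6519; +0.6519 ∉ [-0.2, 0.2) → out
#4 (-7,-21): internal coord -7 + (-21)·λ' = -2.9558; -2.9558 ∉ [-0.2, 0.2) → out
#5 (5,20): internal coord 5 + (20)·λ' = +1.1484; +1.1484 ∉ [-0.2, 0.2) → out
#6 (1,11): internal coord 1 + (11)·λ' = -1.1184; -1.1184 ∉ [-0.2, 0.2) → out
#7 (22,8): internal coord 22 + (8)·λ' = +20.4593; +20.4593 ∉ [-0.2, 0.2) → out
#8 (-1,2): internal coord -1 + (2)·λ' = -1.3852; -1.3852 ∉ [-0.2, 0.2) → out

none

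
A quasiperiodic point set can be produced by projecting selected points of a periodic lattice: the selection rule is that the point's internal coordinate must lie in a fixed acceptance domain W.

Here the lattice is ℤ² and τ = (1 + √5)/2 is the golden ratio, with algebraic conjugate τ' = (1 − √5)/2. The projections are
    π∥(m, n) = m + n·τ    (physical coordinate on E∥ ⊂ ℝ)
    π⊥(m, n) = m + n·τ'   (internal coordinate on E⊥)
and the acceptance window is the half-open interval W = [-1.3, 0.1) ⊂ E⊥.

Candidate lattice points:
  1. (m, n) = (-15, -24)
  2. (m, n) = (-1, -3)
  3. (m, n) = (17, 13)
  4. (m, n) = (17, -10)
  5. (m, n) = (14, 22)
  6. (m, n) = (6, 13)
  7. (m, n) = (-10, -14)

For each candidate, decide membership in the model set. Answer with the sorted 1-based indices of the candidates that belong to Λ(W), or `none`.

Numerically τ ≈ 1.618034 and τ' = −1/τ ≈ -0.618034.
candidate 1: (m,n)=(-15,-24) → π∥ = -15-24·τ ≈ -53.832816, π⊥ = -15-24·τ' ≈ -0.167184 ∈ [-1.3, 0.1) ⇒ IN Λ
candidate 2: (m,n)=(-1,-3) → π∥ = -1-3·τ ≈ -5.854102, π⊥ = -1-3·τ' ≈ 0.854102 ∉ [-1.3, 0.1) ⇒ out
candidate 3: (m,n)=(17,13) → π∥ = 17+13·τ ≈ 38.034442, π⊥ = 17+13·τ' ≈ 8.965558 ∉ [-1.3, 0.1) ⇒ out
candidate 4: (m,n)=(17,-10) → π∥ = 17-10·τ ≈ 0.819660, π⊥ = 17-10·τ' ≈ 23.180340 ∉ [-1.3, 0.1) ⇒ out
candidate 5: (m,n)=(14,22) → π∥ = 14+22·τ ≈ 49.596748, π⊥ = 14+22·τ' ≈ 0.403252 ∉ [-1.3, 0.1) ⇒ out
candidate 6: (m,n)=(6,13) → π∥ = 6+13·τ ≈ 27.034442, π⊥ = 6+13·τ' ≈ -2.034442 ∉ [-1.3, 0.1) ⇒ out
candidate 7: (m,n)=(-10,-14) → π∥ = -10-14·τ ≈ -32.652476, π⊥ = -10-14·τ' ≈ -1.347524 ∉ [-1.3, 0.1) ⇒ out

1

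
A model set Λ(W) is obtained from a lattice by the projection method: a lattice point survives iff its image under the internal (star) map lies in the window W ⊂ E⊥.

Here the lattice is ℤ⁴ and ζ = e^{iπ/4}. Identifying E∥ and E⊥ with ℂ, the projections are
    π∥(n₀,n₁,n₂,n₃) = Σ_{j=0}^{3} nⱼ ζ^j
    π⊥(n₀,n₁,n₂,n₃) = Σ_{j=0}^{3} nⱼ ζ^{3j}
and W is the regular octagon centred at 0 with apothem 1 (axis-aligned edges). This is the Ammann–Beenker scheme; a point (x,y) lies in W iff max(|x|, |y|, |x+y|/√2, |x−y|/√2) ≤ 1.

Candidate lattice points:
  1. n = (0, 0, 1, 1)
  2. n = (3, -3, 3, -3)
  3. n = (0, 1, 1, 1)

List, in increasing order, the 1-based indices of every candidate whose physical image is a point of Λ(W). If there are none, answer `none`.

π⊥(n) = n₀ + n₁ζ³ + n₂ζ⁶ + n₃ζ⁹ where ζ = e^{iπ/4}.
candidate 1: n = (0, 0, 1, 1) → π⊥ ≈ (+0.70711, -0.29289); max(|x|,|y|,|x±y|/√2) = 0.70711 ≤ 1 ⇒ ∈ W
candidate 2: n = (3, -3, 3, -3) → π⊥ ≈ (+3.00000, -7.24264); max(|x|,|y|,|x±y|/√2) = 7.24264 > 1 ⇒ ∉ W
candidate 3: n = (0, 1, 1, 1) → π⊥ ≈ (+0.00000, +0.41421); max(|x|,|y|,|x±y|/√2) = 0.41421 ≤ 1 ⇒ ∈ W

1, 3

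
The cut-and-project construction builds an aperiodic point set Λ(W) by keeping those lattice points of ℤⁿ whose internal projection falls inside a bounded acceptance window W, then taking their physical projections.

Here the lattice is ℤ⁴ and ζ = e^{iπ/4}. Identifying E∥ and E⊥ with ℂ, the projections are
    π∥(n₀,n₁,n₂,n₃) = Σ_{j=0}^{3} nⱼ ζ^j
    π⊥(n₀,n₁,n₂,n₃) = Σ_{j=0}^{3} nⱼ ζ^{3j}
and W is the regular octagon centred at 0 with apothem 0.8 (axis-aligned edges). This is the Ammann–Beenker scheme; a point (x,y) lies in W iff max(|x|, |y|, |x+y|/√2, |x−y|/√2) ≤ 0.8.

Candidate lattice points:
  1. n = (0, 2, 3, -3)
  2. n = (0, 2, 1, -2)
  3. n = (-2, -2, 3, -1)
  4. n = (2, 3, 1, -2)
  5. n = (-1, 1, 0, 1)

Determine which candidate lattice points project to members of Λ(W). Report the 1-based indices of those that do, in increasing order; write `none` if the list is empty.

Internal map: ζ^{3j} for j=0..3 gives (1,0), (−√2/2,√2/2), (0,−1), (√2/2,√2/2).
#1 (0, 2, 3, -3): internal (-3.535534, -3.707107); octagon support 5.121320 vs apothem 0.8 → ∉ W
#2 (0, 2, 1, -2): internal (-2.828427, -1.000000); octagon support 2.828427 vs apothem 0.8 → ∉ W
#3 (-2, -2, 3, -1): internal (-1.292893, -5.121320); octagon support 5.121320 vs apothem 0.8 → ∉ W
#4 (2, 3, 1, -2): internal (-1.535534, -0.292893); octagon support 1.535534 vs apothem 0.8 → ∉ W
#5 (-1, 1, 0, 1): internal (-1.000000, 1.414214); octagon support 1.707107 vs apothem 0.8 → ∉ W

none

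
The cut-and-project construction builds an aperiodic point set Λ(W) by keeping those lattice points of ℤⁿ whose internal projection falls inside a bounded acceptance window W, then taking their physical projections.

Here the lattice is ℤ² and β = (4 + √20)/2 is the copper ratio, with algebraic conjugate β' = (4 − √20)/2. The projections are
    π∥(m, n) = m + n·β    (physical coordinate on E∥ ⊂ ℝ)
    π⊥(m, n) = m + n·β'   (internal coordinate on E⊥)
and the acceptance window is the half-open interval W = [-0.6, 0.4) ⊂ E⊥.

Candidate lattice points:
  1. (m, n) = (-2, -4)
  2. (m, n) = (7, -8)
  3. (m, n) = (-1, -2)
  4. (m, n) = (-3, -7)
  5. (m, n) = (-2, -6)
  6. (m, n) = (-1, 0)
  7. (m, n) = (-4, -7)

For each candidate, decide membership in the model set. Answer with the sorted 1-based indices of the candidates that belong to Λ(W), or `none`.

3, 5

Compute β' = (4−√20)/2 = -0.236068, so π⊥(m,n) = m -0.236068·n.
#1 (-2,-4): internal coord -2 + (-4)·β' = -1.055728; -1.055728 ∉ [-0.6, 0.4) → out
#2 (7,-8): internal coord 7 + (-8)·β' = +8.888544; +8.888544 ∉ [-0.6, 0.4) → out
#3 (-1,-2): internal coord -1 + (-2)·β' = -0.527864; -0.527864 ∈ [-0.6, 0.4) → IN Λ
#4 (-3,-7): internal coord -3 + (-7)·β' = -1.347524; -1.347524 ∉ [-0.6, 0.4) → out
#5 (-2,-6): internal coord -2 + (-6)·β' = -0.583592; -0.583592 ∈ [-0.6, 0.4) → IN Λ
#6 (-1,0): internal coord -1 + (0)·β' = -1.000000; -1.000000 ∉ [-0.6, 0.4) → out
#7 (-4,-7): internal coord -4 + (-7)·β' = -2.347524; -2.347524 ∉ [-0.6, 0.4) → out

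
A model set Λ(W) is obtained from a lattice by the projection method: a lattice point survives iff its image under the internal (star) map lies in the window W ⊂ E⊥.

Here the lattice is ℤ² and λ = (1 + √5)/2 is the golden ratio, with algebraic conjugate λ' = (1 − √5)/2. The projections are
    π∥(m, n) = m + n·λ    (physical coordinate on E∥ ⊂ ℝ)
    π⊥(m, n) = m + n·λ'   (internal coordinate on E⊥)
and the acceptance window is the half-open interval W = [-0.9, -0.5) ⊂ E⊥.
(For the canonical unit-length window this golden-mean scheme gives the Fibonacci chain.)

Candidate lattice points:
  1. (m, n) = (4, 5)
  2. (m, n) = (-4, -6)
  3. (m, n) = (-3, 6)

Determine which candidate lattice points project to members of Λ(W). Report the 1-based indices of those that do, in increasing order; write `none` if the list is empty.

none

Compute λ' = (1−√5)/2 = -0.61803, so π⊥(m,n) = m -0.61803·n.
candidate 1: (m,n)=(4,5) → π∥ = 4+5·λ ≈ 12.09017, π⊥ = 4+5·λ' ≈ 0.90983 ∉ [-0.9, -0.5) ⇒ out
candidate 2: (m,n)=(-4,-6) → π∥ = -4-6·λ ≈ -13.70820, π⊥ = -4-6·λ' ≈ -0.29180 ∉ [-0.9, -0.5) ⇒ out
candidate 3: (m,n)=(-3,6) → π∥ = -3+6·λ ≈ 6.70820, π⊥ = -3+6·λ' ≈ -6.70820 ∉ [-0.9, -0.5) ⇒ out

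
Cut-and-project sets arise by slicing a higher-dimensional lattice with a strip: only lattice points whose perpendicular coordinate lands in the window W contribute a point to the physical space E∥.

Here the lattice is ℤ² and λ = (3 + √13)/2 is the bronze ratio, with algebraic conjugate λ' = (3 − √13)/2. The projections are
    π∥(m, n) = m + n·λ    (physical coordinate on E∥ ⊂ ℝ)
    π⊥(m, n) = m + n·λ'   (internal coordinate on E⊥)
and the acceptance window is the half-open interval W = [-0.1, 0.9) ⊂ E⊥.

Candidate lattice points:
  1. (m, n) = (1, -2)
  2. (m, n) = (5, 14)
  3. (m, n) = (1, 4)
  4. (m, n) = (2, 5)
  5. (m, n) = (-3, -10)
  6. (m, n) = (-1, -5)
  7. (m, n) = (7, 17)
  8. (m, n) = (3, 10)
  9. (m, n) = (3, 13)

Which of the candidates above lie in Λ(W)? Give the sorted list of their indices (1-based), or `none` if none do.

2, 4, 5, 6, 8

λ' = (3−√13)/2 ≈ -0.302776.
[1] lift (1,-2): star map gives 1.605551; window check -0.1 ≤ 1.605551 < 0.9 is false → out
[2] lift (5,14): star map gives 0.761141; window check -0.1 ≤ 0.761141 < 0.9 is true → IN Λ
[3] lift (1,4): star map gives -0.211103; window check -0.1 ≤ -0.211103 < 0.9 is false → out
[4] lift (2,5): star map gives 0.486122; window check -0.1 ≤ 0.486122 < 0.9 is true → IN Λ
[5] lift (-3,-10): star map gives 0.027756; window check -0.1 ≤ 0.027756 < 0.9 is true → IN Λ
[6] lift (-1,-5): star map gives 0.513878; window check -0.1 ≤ 0.513878 < 0.9 is true → IN Λ
[7] lift (7,17): star map gives 1.852814; window check -0.1 ≤ 1.852814 < 0.9 is false → out
[8] lift (3,10): star map gives -0.027756; window check -0.1 ≤ -0.027756 < 0.9 is true → IN Λ
[9] lift (3,13): star map gives -0.936083; window check -0.1 ≤ -0.936083 < 0.9 is false → out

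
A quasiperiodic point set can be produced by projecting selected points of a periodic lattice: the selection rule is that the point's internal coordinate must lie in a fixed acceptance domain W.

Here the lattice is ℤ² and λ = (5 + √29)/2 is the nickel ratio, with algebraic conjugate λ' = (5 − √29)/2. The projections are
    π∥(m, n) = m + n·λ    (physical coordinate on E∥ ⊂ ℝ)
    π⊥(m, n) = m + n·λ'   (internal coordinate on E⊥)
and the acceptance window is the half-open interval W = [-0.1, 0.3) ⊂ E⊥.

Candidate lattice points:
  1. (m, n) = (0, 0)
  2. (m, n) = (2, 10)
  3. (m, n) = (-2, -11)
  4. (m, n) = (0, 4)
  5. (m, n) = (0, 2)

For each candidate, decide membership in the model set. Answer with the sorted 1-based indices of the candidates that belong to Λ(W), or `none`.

1, 2, 3

λ' = (5−√29)/2 ≈ -0.1926.
candidate 1: (m,n)=(0,0) → π∥ = 0+0·λ ≈ 0.0000, π⊥ = 0+0·λ' ≈ 0.0000 ∈ [-0.1, 0.3) ⇒ IN Λ
candidate 2: (m,n)=(2,10) → π∥ = 2+10·λ ≈ 53.9258, π⊥ = 2+10·λ' ≈ 0.0742 ∈ [-0.1, 0.3) ⇒ IN Λ
candidate 3: (m,n)=(-2,-11) → π∥ = -2-11·λ ≈ -59.1184, π⊥ = -2-11·λ' ≈ 0.1184 ∈ [-0.1, 0.3) ⇒ IN Λ
candidate 4: (m,n)=(0,4) → π∥ = 0+4·λ ≈ 20.7703, π⊥ = 0+4·λ' ≈ -0.7703 ∉ [-0.1, 0.3) ⇒ out
candidate 5: (m,n)=(0,2) → π∥ = 0+2·λ ≈ 10.3852, π⊥ = 0+2·λ' ≈ -0.3852 ∉ [-0.1, 0.3) ⇒ out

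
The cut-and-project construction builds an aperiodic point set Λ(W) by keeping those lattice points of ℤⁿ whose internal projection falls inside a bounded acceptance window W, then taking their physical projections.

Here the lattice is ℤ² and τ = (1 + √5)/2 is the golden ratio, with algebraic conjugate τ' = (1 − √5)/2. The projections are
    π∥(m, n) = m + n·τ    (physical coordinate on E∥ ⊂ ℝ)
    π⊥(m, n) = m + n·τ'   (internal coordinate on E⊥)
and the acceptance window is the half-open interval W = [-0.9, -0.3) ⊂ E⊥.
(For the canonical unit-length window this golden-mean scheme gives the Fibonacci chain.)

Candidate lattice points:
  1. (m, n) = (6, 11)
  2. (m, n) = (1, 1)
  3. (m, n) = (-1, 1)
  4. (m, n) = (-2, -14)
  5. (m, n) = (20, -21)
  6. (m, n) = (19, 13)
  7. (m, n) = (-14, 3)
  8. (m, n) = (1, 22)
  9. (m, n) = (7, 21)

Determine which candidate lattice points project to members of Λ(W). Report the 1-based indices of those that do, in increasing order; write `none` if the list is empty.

Numerically τ ≈ 1.618034 and τ' = −1/τ ≈ -0.618034.
#1 (6,11): internal coord 6 + (11)·τ' = -0.798374; -0.798374 ∈ [-0.9, -0.3) → IN Λ
#2 (1,1): internal coord 1 + (1)·τ' = +0.381966; +0.381966 ∉ [-0.9, -0.3) → out
#3 (-1,1): internal coord -1 + (1)·τ' = -1.618034; -1.618034 ∉ [-0.9, -0.3) → out
#4 (-2,-14): internal coord -2 + (-14)·τ' = +6.652476; +6.652476 ∉ [-0.9, -0.3) → out
#5 (20,-21): internal coord 20 + (-21)·τ' = +32.978714; +32.978714 ∉ [-0.9, -0.3) → out
#6 (19,13): internal coord 19 + (13)·τ' = +10.965558; +10.965558 ∉ [-0.9, -0.3) → out
#7 (-14,3): internal coord -14 + (3)·τ' = -15.854102; -15.854102 ∉ [-0.9, -0.3) → out
#8 (1,22): internal coord 1 + (22)·τ' = -12.596748; -12.596748 ∉ [-0.9, -0.3) → out
#9 (7,21): internal coord 7 + (21)·τ' = -5.978714; -5.978714 ∉ [-0.9, -0.3) → out

1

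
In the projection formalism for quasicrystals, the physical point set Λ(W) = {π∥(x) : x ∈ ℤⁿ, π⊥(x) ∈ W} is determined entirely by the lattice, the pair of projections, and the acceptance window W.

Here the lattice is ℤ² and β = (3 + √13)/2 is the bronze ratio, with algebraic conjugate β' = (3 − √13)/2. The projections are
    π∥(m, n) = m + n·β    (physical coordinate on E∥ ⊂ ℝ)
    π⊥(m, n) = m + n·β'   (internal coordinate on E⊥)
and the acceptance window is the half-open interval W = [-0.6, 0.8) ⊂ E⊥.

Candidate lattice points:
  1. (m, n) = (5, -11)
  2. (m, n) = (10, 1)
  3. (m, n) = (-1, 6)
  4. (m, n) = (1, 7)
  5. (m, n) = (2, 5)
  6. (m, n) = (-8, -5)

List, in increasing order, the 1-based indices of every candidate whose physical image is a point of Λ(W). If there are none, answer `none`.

5

β' = (3−√13)/2 ≈ -0.3028.
[1] lift (5,-11): star map gives 8.3305; window check -0.6 ≤ 8.3305 < 0.8 is false → out
[2] lift (10,1): star map gives 9.6972; window check -0.6 ≤ 9.6972 < 0.8 is false → out
[3] lift (-1,6): star map gives -2.8167; window check -0.6 ≤ -2.8167 < 0.8 is false → out
[4] lift (1,7): star map gives -1.1194; window check -0.6 ≤ -1.1194 < 0.8 is false → out
[5] lift (2,5): star map gives 0.4861; window check -0.6 ≤ 0.4861 < 0.8 is true → IN Λ
[6] lift (-8,-5): star map gives -6.4861; window check -0.6 ≤ -6.4861 < 0.8 is false → out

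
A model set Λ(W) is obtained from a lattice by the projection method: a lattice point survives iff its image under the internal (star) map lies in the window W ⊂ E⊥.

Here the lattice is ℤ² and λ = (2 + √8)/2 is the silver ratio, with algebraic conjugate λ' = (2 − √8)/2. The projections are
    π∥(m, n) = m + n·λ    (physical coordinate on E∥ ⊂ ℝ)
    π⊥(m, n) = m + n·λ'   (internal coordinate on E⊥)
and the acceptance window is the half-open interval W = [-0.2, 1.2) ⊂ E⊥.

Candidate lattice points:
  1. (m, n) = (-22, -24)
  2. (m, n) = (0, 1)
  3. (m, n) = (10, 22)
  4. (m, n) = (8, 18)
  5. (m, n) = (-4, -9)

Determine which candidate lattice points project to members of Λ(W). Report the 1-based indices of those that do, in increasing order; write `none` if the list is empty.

λ' = (2−√8)/2 ≈ -0.414214.
#1 (-22,-24): internal coord -22 + (-24)·λ' = -12.058875; -12.058875 ∉ [-0.2, 1.2) → out
#2 (0,1): internal coord 0 + (1)·λ' = -0.414214; -0.414214 ∉ [-0.2, 1.2) → out
#3 (10,22): internal coord 10 + (22)·λ' = +0.887302; +0.887302 ∈ [-0.2, 1.2) → IN Λ
#4 (8,18): internal coord 8 + (18)·λ' = +0.544156; +0.544156 ∈ [-0.2, 1.2) → IN Λ
#5 (-4,-9): internal coord -4 + (-9)·λ' = -0.272078; -0.272078 ∉ [-0.2, 1.2) → out

3, 4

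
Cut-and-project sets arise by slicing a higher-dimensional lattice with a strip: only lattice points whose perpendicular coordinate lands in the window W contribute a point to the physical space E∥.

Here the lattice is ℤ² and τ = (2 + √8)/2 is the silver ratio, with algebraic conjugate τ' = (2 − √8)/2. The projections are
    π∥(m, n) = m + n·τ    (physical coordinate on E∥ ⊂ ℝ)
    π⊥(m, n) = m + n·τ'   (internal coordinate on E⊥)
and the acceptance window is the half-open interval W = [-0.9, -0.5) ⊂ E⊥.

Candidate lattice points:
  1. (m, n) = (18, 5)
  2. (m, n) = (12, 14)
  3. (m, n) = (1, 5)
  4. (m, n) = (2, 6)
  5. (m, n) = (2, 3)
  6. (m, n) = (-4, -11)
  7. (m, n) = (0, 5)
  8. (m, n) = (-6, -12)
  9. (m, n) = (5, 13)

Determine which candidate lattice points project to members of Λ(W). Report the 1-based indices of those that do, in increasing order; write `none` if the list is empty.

none

Compute τ' = (2−√8)/2 = -0.4142, so π⊥(m,n) = m -0.4142·n.
#1 (18,5): internal coord 18 + (5)·τ' = +15.9289; +15.9289 ∉ [-0.9, -0.5) → out
#2 (12,14): internal coord 12 + (14)·τ' = +6.2010; +6.2010 ∉ [-0.9, -0.5) → out
#3 (1,5): internal coord 1 + (5)·τ' = -1.0711; -1.0711 ∉ [-0.9, -0.5) → out
#4 (2,6): internal coord 2 + (6)·τ' = -0.4853; -0.4853 ∉ [-0.9, -0.5) → out
#5 (2,3): internal coord 2 + (3)·τ' = +0.7574; +0.7574 ∉ [-0.9, -0.5) → out
#6 (-4,-11): internal coord -4 + (-11)·τ' = +0.5563; +0.5563 ∉ [-0.9, -0.5) → out
#7 (0,5): internal coord 0 + (5)·τ' = -2.0711; -2.0711 ∉ [-0.9, -0.5) → out
#8 (-6,-12): internal coord -6 + (-12)·τ' = -1.0294; -1.0294 ∉ [-0.9, -0.5) → out
#9 (5,13): internal coord 5 + (13)·τ' = -0.3848; -0.3848 ∉ [-0.9, -0.5) → out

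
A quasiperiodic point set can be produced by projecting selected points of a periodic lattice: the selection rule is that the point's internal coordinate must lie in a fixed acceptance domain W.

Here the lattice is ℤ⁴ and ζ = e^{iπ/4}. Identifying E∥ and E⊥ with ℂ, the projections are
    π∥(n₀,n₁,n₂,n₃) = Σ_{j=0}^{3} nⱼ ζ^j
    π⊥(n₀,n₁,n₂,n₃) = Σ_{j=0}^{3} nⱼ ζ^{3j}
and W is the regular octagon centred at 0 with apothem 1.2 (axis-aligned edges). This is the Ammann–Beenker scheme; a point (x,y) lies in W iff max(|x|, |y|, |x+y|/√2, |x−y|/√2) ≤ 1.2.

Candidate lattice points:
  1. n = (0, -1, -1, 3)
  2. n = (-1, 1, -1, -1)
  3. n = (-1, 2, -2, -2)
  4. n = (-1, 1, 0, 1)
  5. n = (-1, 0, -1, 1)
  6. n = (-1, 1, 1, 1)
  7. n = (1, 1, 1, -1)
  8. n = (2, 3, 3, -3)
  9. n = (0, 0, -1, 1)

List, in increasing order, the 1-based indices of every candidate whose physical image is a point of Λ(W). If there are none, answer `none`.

π⊥(n) = n₀ + n₁ζ³ + n₂ζ⁶ + n₃ζ⁹ where ζ = e^{iπ/4}.
candidate 1: n = (0, -1, -1, 3) → π⊥ ≈ (+2.828427, +2.414214); max(|x|,|y|,|x±y|/√2) = 3.707107 > 1.2 ⇒ ∉ W
candidate 2: n = (-1, 1, -1, -1) → π⊥ ≈ (-2.414214, +1.000000); max(|x|,|y|,|x±y|/√2) = 2.414214 > 1.2 ⇒ ∉ W
candidate 3: n = (-1, 2, -2, -2) → π⊥ ≈ (-3.828427, +2.000000); max(|x|,|y|,|x±y|/√2) = 4.121320 > 1.2 ⇒ ∉ W
candidate 4: n = (-1, 1, 0, 1) → π⊥ ≈ (-1.000000, +1.414214); max(|x|,|y|,|x±y|/√2) = 1.707107 > 1.2 ⇒ ∉ W
candidate 5: n = (-1, 0, -1, 1) → π⊥ ≈ (-0.292893, +1.707107); max(|x|,|y|,|x±y|/√2) = 1.707107 > 1.2 ⇒ ∉ W
candidate 6: n = (-1, 1, 1, 1) → π⊥ ≈ (-1.000000, +0.414214); max(|x|,|y|,|x±y|/√2) = 1.000000 ≤ 1.2 ⇒ ∈ W
candidate 7: n = (1, 1, 1, -1) → π⊥ ≈ (-0.414214, -1.000000); max(|x|,|y|,|x±y|/√2) = 1.000000 ≤ 1.2 ⇒ ∈ W
candidate 8: n = (2, 3, 3, -3) → π⊥ ≈ (-2.242641, -3.000000); max(|x|,|y|,|x±y|/√2) = 3.707107 > 1.2 ⇒ ∉ W
candidate 9: n = (0, 0, -1, 1) → π⊥ ≈ (+0.707107, +1.707107); max(|x|,|y|,|x±y|/√2) = 1.707107 > 1.2 ⇒ ∉ W

6, 7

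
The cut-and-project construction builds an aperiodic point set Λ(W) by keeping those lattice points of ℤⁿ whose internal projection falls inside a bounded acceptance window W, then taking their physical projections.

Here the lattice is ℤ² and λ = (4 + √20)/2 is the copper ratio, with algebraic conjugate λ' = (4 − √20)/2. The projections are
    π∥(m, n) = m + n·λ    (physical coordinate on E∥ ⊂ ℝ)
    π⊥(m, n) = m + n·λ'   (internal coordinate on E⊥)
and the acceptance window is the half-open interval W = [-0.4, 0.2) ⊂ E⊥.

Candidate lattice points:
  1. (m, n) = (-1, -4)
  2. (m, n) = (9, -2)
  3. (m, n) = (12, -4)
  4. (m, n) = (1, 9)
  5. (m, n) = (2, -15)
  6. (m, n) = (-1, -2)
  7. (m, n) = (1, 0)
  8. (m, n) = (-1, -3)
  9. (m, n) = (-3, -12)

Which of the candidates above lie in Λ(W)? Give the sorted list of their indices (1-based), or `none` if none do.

λ' = (4−√20)/2 ≈ -0.2361.
candidate 1: (m,n)=(-1,-4) → π∥ = -1-4·λ ≈ -17.9443, π⊥ = -1-4·λ' ≈ -0.0557 ∈ [-0.4, 0.2) ⇒ IN Λ
candidate 2: (m,n)=(9,-2) → π∥ = 9-2·λ ≈ 0.5279, π⊥ = 9-2·λ' ≈ 9.4721 ∉ [-0.4, 0.2) ⇒ out
candidate 3: (m,n)=(12,-4) → π∥ = 12-4·λ ≈ -4.9443, π⊥ = 12-4·λ' ≈ 12.9443 ∉ [-0.4, 0.2) ⇒ out
candidate 4: (m,n)=(1,9) → π∥ = 1+9·λ ≈ 39.1246, π⊥ = 1+9·λ' ≈ -1.1246 ∉ [-0.4, 0.2) ⇒ out
candidate 5: (m,n)=(2,-15) → π∥ = 2-15·λ ≈ -61.5410, π⊥ = 2-15·λ' ≈ 5.5410 ∉ [-0.4, 0.2) ⇒ out
candidate 6: (m,n)=(-1,-2) → π∥ = -1-2·λ ≈ -9.4721, π⊥ = -1-2·λ' ≈ -0.5279 ∉ [-0.4, 0.2) ⇒ out
candidate 7: (m,n)=(1,0) → π∥ = 1+0·λ ≈ 1.0000, π⊥ = 1+0·λ' ≈ 1.0000 ∉ [-0.4, 0.2) ⇒ out
candidate 8: (m,n)=(-1,-3) → π∥ = -1-3·λ ≈ -13.7082, π⊥ = -1-3·λ' ≈ -0.2918 ∈ [-0.4, 0.2) ⇒ IN Λ
candidate 9: (m,n)=(-3,-12) → π∥ = -3-12·λ ≈ -53.8328, π⊥ = -3-12·λ' ≈ -0.1672 ∈ [-0.4, 0.2) ⇒ IN Λ

1, 8, 9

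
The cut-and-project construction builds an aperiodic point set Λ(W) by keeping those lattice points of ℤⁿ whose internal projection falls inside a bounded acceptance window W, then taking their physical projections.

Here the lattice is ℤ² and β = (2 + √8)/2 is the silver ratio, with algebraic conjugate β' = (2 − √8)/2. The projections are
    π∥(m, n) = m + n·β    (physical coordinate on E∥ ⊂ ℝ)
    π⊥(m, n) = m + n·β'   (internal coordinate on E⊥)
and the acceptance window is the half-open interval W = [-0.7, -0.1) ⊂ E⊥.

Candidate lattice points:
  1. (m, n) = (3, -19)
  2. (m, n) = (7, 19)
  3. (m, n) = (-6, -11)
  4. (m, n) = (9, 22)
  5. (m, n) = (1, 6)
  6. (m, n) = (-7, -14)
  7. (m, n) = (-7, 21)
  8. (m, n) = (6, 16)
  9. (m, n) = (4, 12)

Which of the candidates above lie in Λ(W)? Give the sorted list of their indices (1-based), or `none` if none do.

Compute β' = (2−√8)/2 = -0.41421, so π⊥(m,n) = m -0.41421·n.
#1 (3,-19): internal coord 3 + (-19)·β' = +10.87006; +10.87006 ∉ [-0.7, -0.1) → out
#2 (7,19): internal coord 7 + (19)·β' = -0.87006; -0.87006 ∉ [-0.7, -0.1) → out
#3 (-6,-11): internal coord -6 + (-11)·β' = -1.44365; -1.44365 ∉ [-0.7, -0.1) → out
#4 (9,22): internal coord 9 + (22)·β' = -0.11270; -0.11270 ∈ [-0.7, -0.1) → IN Λ
#5 (1,6): internal coord 1 + (6)·β' = -1.48528; -1.48528 ∉ [-0.7, -0.1) → out
#6 (-7,-14): internal coord -7 + (-14)·β' = -1.20101; -1.20101 ∉ [-0.7, -0.1) → out
#7 (-7,21): internal coord -7 + (21)·β' = -15.69848; -15.69848 ∉ [-0.7, -0.1) → out
#8 (6,16): internal coord 6 + (16)·β' = -0.62742; -0.62742 ∈ [-0.7, -0.1) → IN Λ
#9 (4,12): internal coord 4 + (12)·β' = -0.97056; -0.97056 ∉ [-0.7, -0.1) → out

4, 8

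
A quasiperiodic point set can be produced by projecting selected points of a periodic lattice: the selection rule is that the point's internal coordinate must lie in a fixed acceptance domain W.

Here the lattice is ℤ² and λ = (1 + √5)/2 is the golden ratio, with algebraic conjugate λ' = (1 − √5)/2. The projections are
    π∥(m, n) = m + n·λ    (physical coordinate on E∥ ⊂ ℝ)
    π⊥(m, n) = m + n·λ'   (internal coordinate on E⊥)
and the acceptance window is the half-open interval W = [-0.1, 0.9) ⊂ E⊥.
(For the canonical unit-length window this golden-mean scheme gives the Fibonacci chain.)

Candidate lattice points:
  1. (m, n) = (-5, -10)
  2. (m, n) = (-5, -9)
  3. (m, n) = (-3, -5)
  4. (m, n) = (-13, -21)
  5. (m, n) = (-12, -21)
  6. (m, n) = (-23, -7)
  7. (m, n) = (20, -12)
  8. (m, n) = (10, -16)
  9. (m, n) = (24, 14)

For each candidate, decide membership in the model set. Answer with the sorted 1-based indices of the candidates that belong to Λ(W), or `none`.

2, 3, 4

λ' = (1−√5)/2 ≈ -0.6180.
candidate 1: (m,n)=(-5,-10) → π∥ = -5-10·λ ≈ -21.1803, π⊥ = -5-10·λ' ≈ 1.1803 ∉ [-0.1, 0.9) ⇒ out
candidate 2: (m,n)=(-5,-9) → π∥ = -5-9·λ ≈ -19.5623, π⊥ = -5-9·λ' ≈ 0.5623 ∈ [-0.1, 0.9) ⇒ IN Λ
candidate 3: (m,n)=(-3,-5) → π∥ = -3-5·λ ≈ -11.0902, π⊥ = -3-5·λ' ≈ 0.0902 ∈ [-0.1, 0.9) ⇒ IN Λ
candidate 4: (m,n)=(-13,-21) → π∥ = -13-21·λ ≈ -46.9787, π⊥ = -13-21·λ' ≈ -0.0213 ∈ [-0.1, 0.9) ⇒ IN Λ
candidate 5: (m,n)=(-12,-21) → π∥ = -12-21·λ ≈ -45.9787, π⊥ = -12-21·λ' ≈ 0.9787 ∉ [-0.1, 0.9) ⇒ out
candidate 6: (m,n)=(-23,-7) → π∥ = -23-7·λ ≈ -34.3262, π⊥ = -23-7·λ' ≈ -18.6738 ∉ [-0.1, 0.9) ⇒ out
candidate 7: (m,n)=(20,-12) → π∥ = 20-12·λ ≈ 0.5836, π⊥ = 20-12·λ' ≈ 27.4164 ∉ [-0.1, 0.9) ⇒ out
candidate 8: (m,n)=(10,-16) → π∥ = 10-16·λ ≈ -15.8885, π⊥ = 10-16·λ' ≈ 19.8885 ∉ [-0.1, 0.9) ⇒ out
candidate 9: (m,n)=(24,14) → π∥ = 24+14·λ ≈ 46.6525, π⊥ = 24+14·λ' ≈ 15.3475 ∉ [-0.1, 0.9) ⇒ out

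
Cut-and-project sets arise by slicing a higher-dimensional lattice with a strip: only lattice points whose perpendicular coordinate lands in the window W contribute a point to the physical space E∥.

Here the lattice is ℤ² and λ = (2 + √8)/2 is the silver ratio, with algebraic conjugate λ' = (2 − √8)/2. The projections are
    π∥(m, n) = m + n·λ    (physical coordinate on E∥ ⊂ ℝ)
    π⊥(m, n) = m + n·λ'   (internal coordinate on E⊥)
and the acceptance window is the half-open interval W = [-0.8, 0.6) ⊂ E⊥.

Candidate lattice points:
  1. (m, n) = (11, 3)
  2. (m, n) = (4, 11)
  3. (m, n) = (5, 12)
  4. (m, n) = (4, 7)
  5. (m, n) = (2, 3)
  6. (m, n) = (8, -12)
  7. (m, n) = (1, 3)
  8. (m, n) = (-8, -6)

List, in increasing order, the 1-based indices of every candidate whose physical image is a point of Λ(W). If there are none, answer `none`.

2, 3, 7

λ' = (2−√8)/2 ≈ -0.4142.
candidate 1: (m,n)=(11,3) → π∥ = 11+3·λ ≈ 18.2426, π⊥ = 11+3·λ' ≈ 9.7574 ∉ [-0.8, 0.6) ⇒ out
candidate 2: (m,n)=(4,11) → π∥ = 4+11·λ ≈ 30.5563, π⊥ = 4+11·λ' ≈ -0.5563 ∈ [-0.8, 0.6) ⇒ IN Λ
candidate 3: (m,n)=(5,12) → π∥ = 5+12·λ ≈ 33.9706, π⊥ = 5+12·λ' ≈ 0.0294 ∈ [-0.8, 0.6) ⇒ IN Λ
candidate 4: (m,n)=(4,7) → π∥ = 4+7·λ ≈ 20.8995, π⊥ = 4+7·λ' ≈ 1.1005 ∉ [-0.8, 0.6) ⇒ out
candidate 5: (m,n)=(2,3) → π∥ = 2+3·λ ≈ 9.2426, π⊥ = 2+3·λ' ≈ 0.7574 ∉ [-0.8, 0.6) ⇒ out
candidate 6: (m,n)=(8,-12) → π∥ = 8-12·λ ≈ -20.9706, π⊥ = 8-12·λ' ≈ 12.9706 ∉ [-0.8, 0.6) ⇒ out
candidate 7: (m,n)=(1,3) → π∥ = 1+3·λ ≈ 8.2426, π⊥ = 1+3·λ' ≈ -0.2426 ∈ [-0.8, 0.6) ⇒ IN Λ
candidate 8: (m,n)=(-8,-6) → π∥ = -8-6·λ ≈ -22.4853, π⊥ = -8-6·λ' ≈ -5.5147 ∉ [-0.8, 0.6) ⇒ out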